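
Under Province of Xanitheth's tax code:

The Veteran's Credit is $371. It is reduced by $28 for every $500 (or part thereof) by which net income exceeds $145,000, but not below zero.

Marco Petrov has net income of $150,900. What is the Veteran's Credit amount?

Veteran's Credit: income exceeds $145,000 by $5,900, which is 12 full-or-partial $500 increments; reduction = 12 × $28 = $336, leaving $35.

$35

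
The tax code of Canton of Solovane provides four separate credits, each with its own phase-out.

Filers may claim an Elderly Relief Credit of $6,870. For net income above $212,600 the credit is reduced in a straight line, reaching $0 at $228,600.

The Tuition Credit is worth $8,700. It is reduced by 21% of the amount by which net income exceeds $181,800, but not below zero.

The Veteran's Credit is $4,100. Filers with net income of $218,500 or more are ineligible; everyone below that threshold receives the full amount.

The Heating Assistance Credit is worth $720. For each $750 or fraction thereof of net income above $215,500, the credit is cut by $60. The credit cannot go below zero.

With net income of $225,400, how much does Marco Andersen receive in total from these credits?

Elderly Relief Credit: $225,400 is $12,800 into a $16,000 phase-out range, leaving 3,200/16,000 of the credit: $6,870 × 3,200/16,000 = $1,374.
Tuition Credit: 21% of the $43,600 excess over $181,800 is $9,156 ≥ base, so the credit is $0.
Veteran's Credit: $225,400 meets or exceeds the $218,500 cutoff, so the credit is $0.
Heating Assistance Credit: income exceeds $215,500 by $9,900 → 14 increments × $60 = $840 ≥ base, so the credit is $0.
Total: $1,374 + $0 + $0 + $0 = $1,374.

$1,374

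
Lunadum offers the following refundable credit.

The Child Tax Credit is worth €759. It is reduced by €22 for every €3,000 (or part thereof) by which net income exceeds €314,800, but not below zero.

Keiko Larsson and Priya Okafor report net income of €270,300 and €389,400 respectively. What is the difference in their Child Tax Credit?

Keiko (€270,300): Child Tax Credit: €270,300 is at or below the €314,800 threshold, so the full €759 applies.
Priya (€389,400): Child Tax Credit: income exceeds €314,800 by €74,600, which is 25 full-or-partial €3,000 increments; reduction = 25 × €22 = €550, leaving €209.
Difference: |€759 − €209| = €550.

€550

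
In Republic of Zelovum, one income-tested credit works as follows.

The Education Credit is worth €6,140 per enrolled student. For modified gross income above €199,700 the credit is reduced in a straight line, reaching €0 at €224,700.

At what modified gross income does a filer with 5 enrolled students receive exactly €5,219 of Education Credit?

Full credit = 5 × €6,140 = €30,700.
€5,219 is 5,219/30,700 of the full €30,700, so 25,481/30,700 of the €25,000 range has been used: income = €199,700 + €25,000 × 25,481/30,700 = €220,450.

€220,450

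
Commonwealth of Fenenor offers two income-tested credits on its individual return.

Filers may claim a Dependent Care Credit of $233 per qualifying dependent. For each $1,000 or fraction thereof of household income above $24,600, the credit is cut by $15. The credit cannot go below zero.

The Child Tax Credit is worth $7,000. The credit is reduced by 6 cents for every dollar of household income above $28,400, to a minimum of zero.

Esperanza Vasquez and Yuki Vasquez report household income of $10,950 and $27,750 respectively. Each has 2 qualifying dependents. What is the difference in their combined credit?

$60

Esperanza ($10,950): Dependent Care Credit: base = 2 × $233 = $466. $10,950 is at or below the $24,600 threshold, so the full $466 applies. Child Tax Credit: $10,950 is at or below the $28,400 threshold, so the full $7,000 applies. total $466 + $7,000 = $7,466
Yuki ($27,750): Dependent Care Credit: base = 2 × $233 = $466. income exceeds $24,600 by $3,150, which is 4 full-or-partial $1,000 increments; reduction = 4 × $15 = $60, leaving $406. Child Tax Credit: $27,750 is at or below the $28,400 threshold, so the full $7,000 applies. total $406 + $7,000 = $7,406
Difference: |$7,466 − $7,406| = $60.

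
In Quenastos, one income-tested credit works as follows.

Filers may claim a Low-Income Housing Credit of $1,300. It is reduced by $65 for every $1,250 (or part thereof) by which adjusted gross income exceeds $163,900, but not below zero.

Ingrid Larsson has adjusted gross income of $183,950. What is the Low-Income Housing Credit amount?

Low-Income Housing Credit: income exceeds $163,900 by $20,050, which is 17 full-or-partial $1,250 increments; reduction = 17 × $65 = $1,105, leaving $195.

$195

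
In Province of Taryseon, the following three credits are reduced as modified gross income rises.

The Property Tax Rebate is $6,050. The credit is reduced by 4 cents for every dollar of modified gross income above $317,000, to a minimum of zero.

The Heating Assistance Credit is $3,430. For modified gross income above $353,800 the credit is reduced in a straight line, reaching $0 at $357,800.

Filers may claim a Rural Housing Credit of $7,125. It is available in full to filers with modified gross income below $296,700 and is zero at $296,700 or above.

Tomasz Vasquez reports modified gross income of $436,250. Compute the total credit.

Property Tax Rebate: 4% of the $119,250 excess over $317,000 is $4,770; credit = $6,050 − $4,770 = $1,280.
Heating Assistance Credit: $436,250 is at or above $357,800, so the credit is $0.
Rural Housing Credit: $436,250 meets or exceeds the $296,700 cutoff, so the credit is $0.
Total: $1,280 + $0 + $0 = $1,280.

$1,280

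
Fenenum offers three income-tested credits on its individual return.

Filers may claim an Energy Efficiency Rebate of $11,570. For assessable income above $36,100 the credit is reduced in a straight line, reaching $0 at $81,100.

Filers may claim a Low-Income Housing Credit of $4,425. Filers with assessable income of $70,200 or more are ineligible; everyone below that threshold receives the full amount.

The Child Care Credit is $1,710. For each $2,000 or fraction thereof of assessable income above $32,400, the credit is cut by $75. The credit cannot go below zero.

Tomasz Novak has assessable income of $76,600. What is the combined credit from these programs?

Energy Efficiency Rebate: $76,600 is $40,500 into a $45,000 phase-out range, leaving 4,500/45,000 of the credit: $11,570 × 4,500/45,000 = $1,157.
Low-Income Housing Credit: $76,600 meets or exceeds the $70,200 cutoff, so the credit is $0.
Child Care Credit: income exceeds $32,400 by $44,200 → 23 increments × $75 = $1,725 ≥ base, so the credit is $0.
Total: $1,157 + $0 + $0 = $1,157.

$1,157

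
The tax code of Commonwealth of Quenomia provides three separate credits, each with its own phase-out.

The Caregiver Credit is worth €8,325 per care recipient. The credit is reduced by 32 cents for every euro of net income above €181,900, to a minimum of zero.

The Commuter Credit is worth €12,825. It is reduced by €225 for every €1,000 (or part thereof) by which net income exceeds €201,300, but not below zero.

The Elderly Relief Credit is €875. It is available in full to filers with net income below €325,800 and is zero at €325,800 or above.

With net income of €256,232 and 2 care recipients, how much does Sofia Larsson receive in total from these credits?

Caregiver Credit: base = 2 × €8,325 = €16,650. 32% of the €74,332 excess over €181,900 is €23,786.24 ≥ base, so the credit is €0.
Commuter Credit: income exceeds €201,300 by €54,932, which is 55 full-or-partial €1,000 increments; reduction = 55 × €225 = €12,375, leaving €450.
Elderly Relief Credit: €256,232 is below the €325,800 cutoff, so the full €875 applies.
Total: €0 + €450 + €875 = €1,325.

€1,325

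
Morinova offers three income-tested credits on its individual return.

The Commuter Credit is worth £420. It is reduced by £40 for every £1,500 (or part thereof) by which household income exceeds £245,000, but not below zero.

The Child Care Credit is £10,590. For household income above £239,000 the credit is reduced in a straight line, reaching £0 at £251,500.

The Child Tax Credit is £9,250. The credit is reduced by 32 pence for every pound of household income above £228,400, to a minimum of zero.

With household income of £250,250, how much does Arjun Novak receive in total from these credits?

£3,577

Commuter Credit: income exceeds £245,000 by £5,250, which is 4 full-or-partial £1,500 increments; reduction = 4 × £40 = £160, leaving £260.
Child Care Credit: £250,250 is £11,250 into a £12,500 phase-out range, leaving 1,250/12,500 of the credit: £10,590 × 1,250/12,500 = £1,059.
Child Tax Credit: 32% of the £21,850 excess over £228,400 is £6,992; credit = £9,250 − £6,992 = £2,258.
Total: £260 + £1,059 + £2,258 = £3,577.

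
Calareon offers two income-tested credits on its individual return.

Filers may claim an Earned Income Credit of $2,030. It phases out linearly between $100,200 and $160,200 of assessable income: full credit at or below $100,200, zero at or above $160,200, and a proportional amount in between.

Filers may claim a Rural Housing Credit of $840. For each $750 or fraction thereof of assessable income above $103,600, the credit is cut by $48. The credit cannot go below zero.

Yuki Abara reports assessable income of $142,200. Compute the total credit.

$609

Earned Income Credit: $142,200 is $42,000 into a $60,000 phase-out range, leaving 18,000/60,000 of the credit: $2,030 × 18,000/60,000 = $609.
Rural Housing Credit: income exceeds $103,600 by $38,600 → 52 increments × $48 = $2,496 ≥ base, so the credit is $0.
Total: $609 + $0 = $609.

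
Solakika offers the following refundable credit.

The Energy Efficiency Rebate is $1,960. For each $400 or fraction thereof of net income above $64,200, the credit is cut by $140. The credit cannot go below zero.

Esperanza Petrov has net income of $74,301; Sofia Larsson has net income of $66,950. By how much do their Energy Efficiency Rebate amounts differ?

$980

Esperanza ($74,301): Energy Efficiency Rebate: income exceeds $64,200 by $10,101 → 26 increments × $140 = $3,640 ≥ base, so the credit is $0.
Sofia ($66,950): Energy Efficiency Rebate: income exceeds $64,200 by $2,750, which is 7 full-or-partial $400 increments; reduction = 7 × $140 = $980, leaving $980.
Difference: |$0 − $980| = $980.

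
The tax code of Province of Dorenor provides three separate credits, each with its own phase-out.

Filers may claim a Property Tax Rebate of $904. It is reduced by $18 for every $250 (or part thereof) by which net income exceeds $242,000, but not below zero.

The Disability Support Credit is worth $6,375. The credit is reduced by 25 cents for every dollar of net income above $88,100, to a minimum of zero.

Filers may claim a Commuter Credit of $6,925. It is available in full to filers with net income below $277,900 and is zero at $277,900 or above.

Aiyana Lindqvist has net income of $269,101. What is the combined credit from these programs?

$6,925

Property Tax Rebate: income exceeds $242,000 by $27,101 → 109 increments × $18 = $1,962 ≥ base, so the credit is $0.
Disability Support Credit: 25% of the $181,001 excess over $88,100 is $45,250.25 ≥ base, so the credit is $0.
Commuter Credit: $269,101 is below the $277,900 cutoff, so the full $6,925 applies.
Total: $0 + $0 + $6,925 = $6,925.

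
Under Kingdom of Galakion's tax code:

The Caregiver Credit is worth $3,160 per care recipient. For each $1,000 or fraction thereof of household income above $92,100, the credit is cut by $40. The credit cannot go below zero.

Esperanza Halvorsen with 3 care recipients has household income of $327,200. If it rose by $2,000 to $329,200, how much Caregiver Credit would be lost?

At $327,200 — base = 3 × $3,160 = $9,480. income exceeds $92,100 by $235,100, which is 236 full-or-partial $1,000 increments; reduction = 236 × $40 = $9,440, leaving $40.
At $329,200 — base = 3 × $3,160 = $9,480. income exceeds $92,100 by $237,100 → 238 increments × $40 = $9,520 ≥ base, so the credit is $0.
Lost: $40 − $0 = $40.

$40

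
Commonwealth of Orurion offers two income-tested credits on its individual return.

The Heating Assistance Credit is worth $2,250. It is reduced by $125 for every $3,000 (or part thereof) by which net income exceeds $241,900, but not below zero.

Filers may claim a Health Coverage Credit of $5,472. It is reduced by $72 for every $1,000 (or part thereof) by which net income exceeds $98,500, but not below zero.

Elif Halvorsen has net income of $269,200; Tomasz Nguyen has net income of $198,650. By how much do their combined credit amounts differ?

Elif ($269,200): Heating Assistance Credit: income exceeds $241,900 by $27,300, which is 10 full-or-partial $3,000 increments; reduction = 10 × $125 = $1,250, leaving $1,000. Health Coverage Credit: income exceeds $98,500 by $170,700 → 171 increments × $72 = $12,312 ≥ base, so the credit is $0. total $1,000 + $0 = $1,000
Tomasz ($198,650): Heating Assistance Credit: $198,650 is at or below the $241,900 threshold, so the full $2,250 applies. Health Coverage Credit: income exceeds $98,500 by $100,150 → 101 increments × $72 = $7,272 ≥ base, so the credit is $0. total $2,250 + $0 = $2,250
Difference: |$1,000 − $2,250| = $1,250.

$1,250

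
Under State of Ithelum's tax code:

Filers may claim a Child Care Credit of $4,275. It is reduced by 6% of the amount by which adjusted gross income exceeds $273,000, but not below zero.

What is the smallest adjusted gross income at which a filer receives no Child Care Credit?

$344,250

The credit falls by 6% of each dollar above $273,000, so it reaches zero when the excess is $4,275 / 6% = $71,250: income = $273,000 + $71,250 = $344,250.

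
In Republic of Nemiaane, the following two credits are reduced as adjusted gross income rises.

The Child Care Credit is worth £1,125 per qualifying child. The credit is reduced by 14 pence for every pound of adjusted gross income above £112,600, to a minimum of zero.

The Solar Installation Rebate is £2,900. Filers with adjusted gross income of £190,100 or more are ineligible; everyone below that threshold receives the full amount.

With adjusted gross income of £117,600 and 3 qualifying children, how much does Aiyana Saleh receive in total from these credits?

£5,575

Child Care Credit: base = 3 × £1,125 = £3,375. 14% of the £5,000 excess over £112,600 is £700; credit = £3,375 − £700 = £2,675.
Solar Installation Rebate: £117,600 is below the £190,100 cutoff, so the full £2,900 applies.
Total: £2,675 + £2,900 = £5,575.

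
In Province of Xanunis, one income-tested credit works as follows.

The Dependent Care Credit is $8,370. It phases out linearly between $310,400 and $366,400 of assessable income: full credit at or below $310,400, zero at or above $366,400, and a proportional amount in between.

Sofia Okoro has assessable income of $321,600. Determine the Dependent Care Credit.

Dependent Care Credit: $321,600 is $11,200 into a $56,000 phase-out range, leaving 44,800/56,000 of the credit: $8,370 × 44,800/56,000 = $6,696.

$6,696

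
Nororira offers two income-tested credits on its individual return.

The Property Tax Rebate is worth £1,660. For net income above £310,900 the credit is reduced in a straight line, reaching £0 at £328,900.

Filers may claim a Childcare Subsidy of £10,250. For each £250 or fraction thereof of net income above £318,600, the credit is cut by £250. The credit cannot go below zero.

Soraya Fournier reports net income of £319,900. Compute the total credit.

£9,580

Property Tax Rebate: £319,900 is £9,000 into a £18,000 phase-out range, leaving 9,000/18,000 of the credit: £1,660 × 9,000/18,000 = £830.
Childcare Subsidy: income exceeds £318,600 by £1,300, which is 6 full-or-partial £250 increments; reduction = 6 × £250 = £1,500, leaving £8,750.
Total: £830 + £8,750 = £9,580.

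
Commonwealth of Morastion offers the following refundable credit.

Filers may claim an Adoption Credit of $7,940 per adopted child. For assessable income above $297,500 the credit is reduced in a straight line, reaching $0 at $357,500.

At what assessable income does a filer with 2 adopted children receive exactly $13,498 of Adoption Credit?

Full credit = 2 × $7,940 = $15,880.
$13,498 is 13,498/15,880 of the full $15,880, so 2,382/15,880 of the $60,000 range has been used: income = $297,500 + $60,000 × 2,382/15,880 = $306,500.

$306,500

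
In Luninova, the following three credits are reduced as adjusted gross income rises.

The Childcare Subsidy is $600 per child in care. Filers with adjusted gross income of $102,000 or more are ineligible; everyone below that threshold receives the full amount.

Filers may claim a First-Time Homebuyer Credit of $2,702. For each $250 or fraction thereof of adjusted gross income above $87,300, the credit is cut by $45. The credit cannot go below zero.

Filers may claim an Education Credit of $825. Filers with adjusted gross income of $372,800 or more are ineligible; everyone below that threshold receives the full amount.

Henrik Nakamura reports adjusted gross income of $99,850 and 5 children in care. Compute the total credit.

$4,232

Childcare Subsidy: base = 5 × $600 = $3,000. $99,850 is below the $102,000 cutoff, so the full $3,000 applies.
First-Time Homebuyer Credit: income exceeds $87,300 by $12,550, which is 51 full-or-partial $250 increments; reduction = 51 × $45 = $2,295, leaving $407.
Education Credit: $99,850 is below the $372,800 cutoff, so the full $825 applies.
Total: $3,000 + $407 + $825 = $4,232.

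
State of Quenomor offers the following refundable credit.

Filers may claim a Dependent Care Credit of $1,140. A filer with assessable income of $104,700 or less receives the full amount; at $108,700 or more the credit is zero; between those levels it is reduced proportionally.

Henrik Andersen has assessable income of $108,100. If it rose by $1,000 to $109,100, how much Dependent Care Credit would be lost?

At $108,100 — $108,100 is $3,400 into a $4,000 phase-out range, leaving 600/4,000 of the credit: $1,140 × 600/4,000 = $171.
At $109,100 — $109,100 is at or above $108,700, so the credit is $0.
Lost: $171 − $0 = $171.

$171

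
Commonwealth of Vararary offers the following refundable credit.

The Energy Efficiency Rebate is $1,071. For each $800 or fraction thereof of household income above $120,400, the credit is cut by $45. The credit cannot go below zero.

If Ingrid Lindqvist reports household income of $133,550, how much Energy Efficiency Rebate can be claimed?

$306

Energy Efficiency Rebate: income exceeds $120,400 by $13,150, which is 17 full-or-partial $800 increments; reduction = 17 × $45 = $765, leaving $306.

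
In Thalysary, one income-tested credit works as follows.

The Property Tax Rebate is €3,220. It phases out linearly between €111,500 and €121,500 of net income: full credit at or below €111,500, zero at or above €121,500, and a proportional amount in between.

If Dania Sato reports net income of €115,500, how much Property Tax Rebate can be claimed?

€1,932

Property Tax Rebate: €115,500 is €4,000 into a €10,000 phase-out range, leaving 6,000/10,000 of the credit: €3,220 × 6,000/10,000 = €1,932.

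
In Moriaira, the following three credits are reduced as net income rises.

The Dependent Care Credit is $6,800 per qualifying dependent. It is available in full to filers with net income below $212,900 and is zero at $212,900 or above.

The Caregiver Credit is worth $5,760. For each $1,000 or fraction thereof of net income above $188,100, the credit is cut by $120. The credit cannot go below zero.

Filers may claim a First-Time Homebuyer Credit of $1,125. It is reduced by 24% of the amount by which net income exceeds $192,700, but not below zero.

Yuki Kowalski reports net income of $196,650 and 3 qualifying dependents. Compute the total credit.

$25,257

Dependent Care Credit: base = 3 × $6,800 = $20,400. $196,650 is below the $212,900 cutoff, so the full $20,400 applies.
Caregiver Credit: income exceeds $188,100 by $8,550, which is 9 full-or-partial $1,000 increments; reduction = 9 × $120 = $1,080, leaving $4,680.
First-Time Homebuyer Credit: 24% of the $3,950 excess over $192,700 is $948; credit = $1,125 − $948 = $177.
Total: $20,400 + $4,680 + $177 = $25,257.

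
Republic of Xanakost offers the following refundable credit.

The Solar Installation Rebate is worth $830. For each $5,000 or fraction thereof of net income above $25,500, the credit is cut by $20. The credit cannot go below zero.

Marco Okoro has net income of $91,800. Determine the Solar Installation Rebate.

$550

Solar Installation Rebate: income exceeds $25,500 by $66,300, which is 14 full-or-partial $5,000 increments; reduction = 14 × $20 = $280, leaving $550.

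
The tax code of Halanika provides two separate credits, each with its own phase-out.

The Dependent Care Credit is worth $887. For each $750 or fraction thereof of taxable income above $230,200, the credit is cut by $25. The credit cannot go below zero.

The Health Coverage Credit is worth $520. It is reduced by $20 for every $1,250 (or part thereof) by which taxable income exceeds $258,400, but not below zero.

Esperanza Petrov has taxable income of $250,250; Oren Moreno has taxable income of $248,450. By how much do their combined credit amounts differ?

$50

Esperanza ($250,250): Dependent Care Credit: income exceeds $230,200 by $20,050, which is 27 full-or-partial $750 increments; reduction = 27 × $25 = $675, leaving $212. Health Coverage Credit: $250,250 is at or below the $258,400 threshold, so the full $520 applies. total $212 + $520 = $732
Oren ($248,450): Dependent Care Credit: income exceeds $230,200 by $18,250, which is 25 full-or-partial $750 increments; reduction = 25 × $25 = $625, leaving $262. Health Coverage Credit: $248,450 is at or below the $258,400 threshold, so the full $520 applies. total $262 + $520 = $782
Difference: |$732 − $782| = $50.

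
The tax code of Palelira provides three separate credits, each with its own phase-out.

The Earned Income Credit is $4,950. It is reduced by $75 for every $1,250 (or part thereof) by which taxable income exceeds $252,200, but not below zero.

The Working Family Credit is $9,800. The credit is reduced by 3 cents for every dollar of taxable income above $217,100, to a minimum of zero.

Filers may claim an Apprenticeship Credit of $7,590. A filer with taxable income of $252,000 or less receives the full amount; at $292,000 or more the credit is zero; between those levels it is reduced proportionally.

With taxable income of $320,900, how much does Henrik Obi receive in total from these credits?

$7,511

Earned Income Credit: income exceeds $252,200 by $68,700, which is 55 full-or-partial $1,250 increments; reduction = 55 × $75 = $4,125, leaving $825.
Working Family Credit: 3% of the $103,800 excess over $217,100 is $3,114; credit = $9,800 − $3,114 = $6,686.
Apprenticeship Credit: $320,900 is at or above $292,000, so the credit is $0.
Total: $825 + $6,686 + $0 = $7,511.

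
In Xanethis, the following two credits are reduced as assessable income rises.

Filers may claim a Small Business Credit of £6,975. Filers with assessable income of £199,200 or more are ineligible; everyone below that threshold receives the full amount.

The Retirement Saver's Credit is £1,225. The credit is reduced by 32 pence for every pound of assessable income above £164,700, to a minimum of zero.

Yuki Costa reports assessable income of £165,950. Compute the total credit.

Small Business Credit: £165,950 is below the £199,200 cutoff, so the full £6,975 applies.
Retirement Saver's Credit: 32% of the £1,250 excess over £164,700 is £400; credit = £1,225 − £400 = £825.
Total: £6,975 + £825 = £7,800.

£7,800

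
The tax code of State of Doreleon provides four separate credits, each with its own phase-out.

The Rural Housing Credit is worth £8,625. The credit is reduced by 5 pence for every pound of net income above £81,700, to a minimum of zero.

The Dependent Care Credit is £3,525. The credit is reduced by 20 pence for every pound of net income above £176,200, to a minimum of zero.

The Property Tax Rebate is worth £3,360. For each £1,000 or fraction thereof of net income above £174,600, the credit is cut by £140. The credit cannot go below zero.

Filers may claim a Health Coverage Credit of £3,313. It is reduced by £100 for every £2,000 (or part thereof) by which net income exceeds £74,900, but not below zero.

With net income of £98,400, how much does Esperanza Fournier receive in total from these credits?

£16,788

Rural Housing Credit: 5% of the £16,700 excess over £81,700 is £835; credit = £8,625 − £835 = £7,790.
Dependent Care Credit: £98,400 is at or below the £176,200 threshold, so the full £3,525 applies.
Property Tax Rebate: £98,400 is at or below the £174,600 threshold, so the full £3,360 applies.
Health Coverage Credit: income exceeds £74,900 by £23,500, which is 12 full-or-partial £2,000 increments; reduction = 12 × £100 = £1,200, leaving £2,113.
Total: £7,790 + £3,525 + £3,360 + £2,113 = £16,788.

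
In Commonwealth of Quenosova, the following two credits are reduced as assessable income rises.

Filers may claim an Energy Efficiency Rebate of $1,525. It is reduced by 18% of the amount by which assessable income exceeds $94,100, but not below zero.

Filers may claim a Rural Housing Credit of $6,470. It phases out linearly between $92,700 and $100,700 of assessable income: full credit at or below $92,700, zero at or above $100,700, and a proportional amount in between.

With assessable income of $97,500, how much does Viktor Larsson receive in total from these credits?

Energy Efficiency Rebate: 18% of the $3,400 excess over $94,100 is $612; credit = $1,525 − $612 = $913.
Rural Housing Credit: $97,500 is $4,800 into a $8,000 phase-out range, leaving 3,200/8,000 of the credit: $6,470 × 3,200/8,000 = $2,588.
Total: $913 + $2,588 = $3,501.

$3,501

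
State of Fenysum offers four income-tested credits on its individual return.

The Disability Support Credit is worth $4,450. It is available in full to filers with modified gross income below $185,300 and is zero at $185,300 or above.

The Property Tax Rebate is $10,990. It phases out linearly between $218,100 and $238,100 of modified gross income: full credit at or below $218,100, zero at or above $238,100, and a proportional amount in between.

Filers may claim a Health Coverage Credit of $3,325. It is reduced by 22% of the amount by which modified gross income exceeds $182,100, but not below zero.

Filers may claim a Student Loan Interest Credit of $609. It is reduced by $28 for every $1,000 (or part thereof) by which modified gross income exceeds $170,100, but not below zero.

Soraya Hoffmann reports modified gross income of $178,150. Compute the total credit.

Disability Support Credit: $178,150 is below the $185,300 cutoff, so the full $4,450 applies.
Property Tax Rebate: $178,150 is at or below the $218,100 threshold, so the full $10,990 applies.
Health Coverage Credit: $178,150 is at or below the $182,100 threshold, so the full $3,325 applies.
Student Loan Interest Credit: income exceeds $170,100 by $8,050, which is 9 full-or-partial $1,000 increments; reduction = 9 × $28 = $252, leaving $357.
Total: $4,450 + $10,990 + $3,325 + $357 = $19,122.

$19,122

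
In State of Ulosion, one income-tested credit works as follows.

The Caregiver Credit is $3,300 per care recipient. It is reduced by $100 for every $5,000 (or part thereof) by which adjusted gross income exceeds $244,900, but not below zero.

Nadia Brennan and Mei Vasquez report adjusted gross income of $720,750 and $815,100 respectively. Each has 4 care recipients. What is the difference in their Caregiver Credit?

$1,900

Nadia ($720,750): Caregiver Credit: base = 4 × $3,300 = $13,200. income exceeds $244,900 by $475,850, which is 96 full-or-partial $5,000 increments; reduction = 96 × $100 = $9,600, leaving $3,600.
Mei ($815,100): Caregiver Credit: base = 4 × $3,300 = $13,200. income exceeds $244,900 by $570,200, which is 115 full-or-partial $5,000 increments; reduction = 115 × $100 = $11,500, leaving $1,700.
Difference: |$3,600 − $1,700| = $1,900.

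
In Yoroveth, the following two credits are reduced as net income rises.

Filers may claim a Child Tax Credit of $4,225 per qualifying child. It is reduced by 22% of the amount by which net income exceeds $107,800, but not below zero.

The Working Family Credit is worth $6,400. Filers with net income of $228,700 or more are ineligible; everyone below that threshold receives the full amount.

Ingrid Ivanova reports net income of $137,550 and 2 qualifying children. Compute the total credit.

Child Tax Credit: base = 2 × $4,225 = $8,450. 22% of the $29,750 excess over $107,800 is $6,545; credit = $8,450 − $6,545 = $1,905.
Working Family Credit: $137,550 is below the $228,700 cutoff, so the full $6,400 applies.
Total: $1,905 + $6,400 = $8,305.

$8,305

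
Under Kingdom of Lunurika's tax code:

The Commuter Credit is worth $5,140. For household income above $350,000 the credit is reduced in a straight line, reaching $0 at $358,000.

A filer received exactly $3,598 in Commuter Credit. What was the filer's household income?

$3,598 is 3,598/5,140 of the full $5,140, so 1,542/5,140 of the $8,000 range has been used: income = $350,000 + $8,000 × 1,542/5,140 = $352,400.

$352,400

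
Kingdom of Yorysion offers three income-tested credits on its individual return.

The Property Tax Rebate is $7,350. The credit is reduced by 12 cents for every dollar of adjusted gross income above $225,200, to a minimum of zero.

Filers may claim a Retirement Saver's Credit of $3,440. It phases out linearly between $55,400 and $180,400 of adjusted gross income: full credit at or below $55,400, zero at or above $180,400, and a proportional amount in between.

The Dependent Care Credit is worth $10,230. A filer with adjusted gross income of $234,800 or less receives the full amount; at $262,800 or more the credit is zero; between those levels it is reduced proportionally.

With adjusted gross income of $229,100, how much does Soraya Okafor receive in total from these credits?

Property Tax Rebate: 12% of the $3,900 excess over $225,200 is $468; credit = $7,350 − $468 = $6,882.
Retirement Saver's Credit: $229,100 is at or above $180,400, so the credit is $0.
Dependent Care Credit: $229,100 is at or below the $234,800 threshold, so the full $10,230 applies.
Total: $6,882 + $0 + $10,230 = $17,112.

$17,112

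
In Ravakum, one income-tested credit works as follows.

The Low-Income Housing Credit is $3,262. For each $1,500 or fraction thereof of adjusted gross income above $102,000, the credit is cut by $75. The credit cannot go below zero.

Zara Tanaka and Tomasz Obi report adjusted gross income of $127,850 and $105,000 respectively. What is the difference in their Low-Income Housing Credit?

Zara ($127,850): Low-Income Housing Credit: income exceeds $102,000 by $25,850, which is 18 full-or-partial $1,500 increments; reduction = 18 × $75 = $1,350, leaving $1,912.
Tomasz ($105,000): Low-Income Housing Credit: income exceeds $102,000 by $3,000, which is 2 full-or-partial $1,500 increments; reduction = 2 × $75 = $150, leaving $3,112.
Difference: |$1,912 − $3,112| = $1,200.

$1,200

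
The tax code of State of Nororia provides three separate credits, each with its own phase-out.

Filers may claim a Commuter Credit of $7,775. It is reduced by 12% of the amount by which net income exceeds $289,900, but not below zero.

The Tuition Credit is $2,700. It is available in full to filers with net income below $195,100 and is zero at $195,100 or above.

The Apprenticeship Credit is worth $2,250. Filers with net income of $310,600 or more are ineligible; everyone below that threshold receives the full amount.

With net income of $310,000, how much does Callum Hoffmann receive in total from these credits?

Commuter Credit: 12% of the $20,100 excess over $289,900 is $2,412; credit = $7,775 − $2,412 = $5,363.
Tuition Credit: $310,000 meets or exceeds the $195,100 cutoff, so the credit is $0.
Apprenticeship Credit: $310,000 is below the $310,600 cutoff, so the full $2,250 applies.
Total: $5,363 + $0 + $2,250 = $7,613.

$7,613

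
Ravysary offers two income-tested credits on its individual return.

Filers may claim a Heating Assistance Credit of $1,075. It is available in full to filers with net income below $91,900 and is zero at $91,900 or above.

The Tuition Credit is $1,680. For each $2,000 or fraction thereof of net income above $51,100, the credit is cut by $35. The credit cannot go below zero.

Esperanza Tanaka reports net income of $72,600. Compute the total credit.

$2,370

Heating Assistance Credit: $72,600 is below the $91,900 cutoff, so the full $1,075 applies.
Tuition Credit: income exceeds $51,100 by $21,500, which is 11 full-or-partial $2,000 increments; reduction = 11 × $35 = $385, leaving $1,295.
Total: $1,075 + $1,295 = $2,370.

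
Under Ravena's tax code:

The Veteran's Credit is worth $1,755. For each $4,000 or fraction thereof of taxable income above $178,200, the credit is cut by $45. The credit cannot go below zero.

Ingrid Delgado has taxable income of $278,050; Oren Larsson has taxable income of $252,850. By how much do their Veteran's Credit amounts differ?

Ingrid ($278,050): Veteran's Credit: income exceeds $178,200 by $99,850, which is 25 full-or-partial $4,000 increments; reduction = 25 × $45 = $1,125, leaving $630.
Oren ($252,850): Veteran's Credit: income exceeds $178,200 by $74,650, which is 19 full-or-partial $4,000 increments; reduction = 19 × $45 = $855, leaving $900.
Difference: |$630 − $900| = $270.

$270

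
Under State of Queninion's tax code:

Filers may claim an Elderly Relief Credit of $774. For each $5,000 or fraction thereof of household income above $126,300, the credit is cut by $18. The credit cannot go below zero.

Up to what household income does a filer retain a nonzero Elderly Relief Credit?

$336,300

After 42 increments the reduction is 42 × $18 = $756, leaving $18; one more increment wipes it out. Increment 42 ends at excess 42 × $5,000 = $210,000, so the highest qualifying income is $126,300 + $210,000 = $336,300.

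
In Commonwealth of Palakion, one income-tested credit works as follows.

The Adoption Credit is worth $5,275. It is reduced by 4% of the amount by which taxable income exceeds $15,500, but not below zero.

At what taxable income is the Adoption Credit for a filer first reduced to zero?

$147,375

The credit falls by 4% of each dollar above $15,500, so it reaches zero when the excess is $5,275 / 4% = $131,875: income = $15,500 + $131,875 = $147,375.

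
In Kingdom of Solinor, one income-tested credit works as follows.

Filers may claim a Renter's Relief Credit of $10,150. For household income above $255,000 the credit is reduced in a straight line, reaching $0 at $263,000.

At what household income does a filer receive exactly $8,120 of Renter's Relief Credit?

$256,600

$8,120 is 8,120/10,150 of the full $10,150, so 2,030/10,150 of the $8,000 range has been used: income = $255,000 + $8,000 × 2,030/10,150 = $256,600.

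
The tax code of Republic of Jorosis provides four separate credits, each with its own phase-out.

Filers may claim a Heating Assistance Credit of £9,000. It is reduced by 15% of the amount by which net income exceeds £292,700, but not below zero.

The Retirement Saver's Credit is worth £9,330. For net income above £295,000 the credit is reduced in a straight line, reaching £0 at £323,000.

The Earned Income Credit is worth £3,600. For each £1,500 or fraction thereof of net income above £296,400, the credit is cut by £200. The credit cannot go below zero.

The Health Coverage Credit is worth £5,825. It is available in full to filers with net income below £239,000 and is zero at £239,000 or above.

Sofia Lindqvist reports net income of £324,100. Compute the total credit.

£4,290

Heating Assistance Credit: 15% of the £31,400 excess over £292,700 is £4,710; credit = £9,000 − £4,710 = £4,290.
Retirement Saver's Credit: £324,100 is at or above £323,000, so the credit is £0.
Earned Income Credit: income exceeds £296,400 by £27,700 → 19 increments × £200 = £3,800 ≥ base, so the credit is £0.
Health Coverage Credit: £324,100 meets or exceeds the £239,000 cutoff, so the credit is £0.
Total: £4,290 + £0 + £0 + £0 = £4,290.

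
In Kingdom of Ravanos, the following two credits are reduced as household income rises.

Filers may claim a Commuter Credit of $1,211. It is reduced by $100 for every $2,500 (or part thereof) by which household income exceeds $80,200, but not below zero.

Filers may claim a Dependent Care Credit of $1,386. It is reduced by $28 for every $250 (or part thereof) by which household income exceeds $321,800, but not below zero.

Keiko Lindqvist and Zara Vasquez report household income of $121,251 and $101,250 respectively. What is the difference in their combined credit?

Keiko ($121,251): Commuter Credit: income exceeds $80,200 by $41,051 → 17 increments × $100 = $1,700 ≥ base, so the credit is $0. Dependent Care Credit: $121,251 is at or below the $321,800 threshold, so the full $1,386 applies. total $0 + $1,386 = $1,386
Zara ($101,250): Commuter Credit: income exceeds $80,200 by $21,050, which is 9 full-or-partial $2,500 increments; reduction = 9 × $100 = $900, leaving $311. Dependent Care Credit: $101,250 is at or below the $321,800 threshold, so the full $1,386 applies. total $311 + $1,386 = $1,697
Difference: |$1,386 − $1,697| = $311.

$311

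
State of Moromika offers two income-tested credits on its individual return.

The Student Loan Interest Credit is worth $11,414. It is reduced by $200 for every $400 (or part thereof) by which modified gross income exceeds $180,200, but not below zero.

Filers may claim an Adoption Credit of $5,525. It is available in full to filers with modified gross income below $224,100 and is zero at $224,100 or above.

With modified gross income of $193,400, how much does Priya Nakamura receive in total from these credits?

Student Loan Interest Credit: income exceeds $180,200 by $13,200, which is 33 full-or-partial $400 increments; reduction = 33 × $200 = $6,600, leaving $4,814.
Adoption Credit: $193,400 is below the $224,100 cutoff, so the full $5,525 applies.
Total: $4,814 + $5,525 = $10,339.

$10,339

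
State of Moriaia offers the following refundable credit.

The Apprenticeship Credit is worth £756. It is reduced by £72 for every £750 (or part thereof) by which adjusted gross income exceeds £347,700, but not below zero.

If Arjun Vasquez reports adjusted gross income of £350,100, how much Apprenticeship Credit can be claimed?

Apprenticeship Credit: income exceeds £347,700 by £2,400, which is 4 full-or-partial £750 increments; reduction = 4 × £72 = £288, leaving £468.

£468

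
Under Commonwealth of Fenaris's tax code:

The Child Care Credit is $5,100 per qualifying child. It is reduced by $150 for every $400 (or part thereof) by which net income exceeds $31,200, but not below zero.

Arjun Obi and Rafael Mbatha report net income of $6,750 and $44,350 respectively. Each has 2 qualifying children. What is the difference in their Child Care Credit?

Arjun ($6,750): Child Care Credit: base = 2 × $5,100 = $10,200. $6,750 is at or below the $31,200 threshold, so the full $10,200 applies.
Rafael ($44,350): Child Care Credit: base = 2 × $5,100 = $10,200. income exceeds $31,200 by $13,150, which is 33 full-or-partial $400 increments; reduction = 33 × $150 = $4,950, leaving $5,250.
Difference: |$10,200 − $5,250| = $4,950.

$4,950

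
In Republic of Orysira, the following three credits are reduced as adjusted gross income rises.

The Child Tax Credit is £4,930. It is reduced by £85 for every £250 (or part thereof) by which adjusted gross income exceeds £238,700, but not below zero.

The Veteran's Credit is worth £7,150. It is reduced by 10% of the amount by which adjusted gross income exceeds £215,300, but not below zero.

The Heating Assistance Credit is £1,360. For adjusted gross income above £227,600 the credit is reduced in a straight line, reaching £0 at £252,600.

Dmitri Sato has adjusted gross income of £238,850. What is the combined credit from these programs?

Child Tax Credit: income exceeds £238,700 by £150, which is 1 full-or-partial £250 increment; reduction = 1 × £85 = £85, leaving £4,845.
Veteran's Credit: 10% of the £23,550 excess over £215,300 is £2,355; credit = £7,150 − £2,355 = £4,795.
Heating Assistance Credit: £238,850 is £11,250 into a £25,000 phase-out range, leaving 13,750/25,000 of the credit: £1,360 × 13,750/25,000 = £748.
Total: £4,845 + £4,795 + £748 = £10,388.

£10,388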